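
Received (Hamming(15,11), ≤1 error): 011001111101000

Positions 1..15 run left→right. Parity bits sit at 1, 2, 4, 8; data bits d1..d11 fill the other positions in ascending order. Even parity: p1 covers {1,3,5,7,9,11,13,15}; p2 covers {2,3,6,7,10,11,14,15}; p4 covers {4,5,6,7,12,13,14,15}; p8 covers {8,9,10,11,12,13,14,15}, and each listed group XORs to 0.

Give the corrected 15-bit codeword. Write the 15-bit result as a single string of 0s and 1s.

s1 (pos 1,3,5,7,9,11,13,15): 0⊕1⊕0⊕1⊕1⊕0⊕0⊕0 = 1
s2 (pos 2,3,6,7,10,11,14,15): 1⊕1⊕1⊕1⊕1⊕0⊕0⊕0 = 1
s4 (pos 4,5,6,7,12,13,14,15): 0⊕0⊕1⊕1⊕1⊕0⊕0⊕0 = 1
s8 (pos 8,9,10,11,12,13,14,15): 1⊕1⊕1⊕0⊕1⊕0⊕0⊕0 = 0
Syndrome s8…s1 = 0111 → error at position 7.
Flip position 7: 011001111101000 → 011001011101000

011001011101000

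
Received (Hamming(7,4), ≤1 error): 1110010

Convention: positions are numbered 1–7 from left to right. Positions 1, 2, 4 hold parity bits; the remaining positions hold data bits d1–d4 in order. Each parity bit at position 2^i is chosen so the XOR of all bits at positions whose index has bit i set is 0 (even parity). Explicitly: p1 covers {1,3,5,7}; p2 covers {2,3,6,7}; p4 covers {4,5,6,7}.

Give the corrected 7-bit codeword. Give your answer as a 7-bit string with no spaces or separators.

s1 (pos 1,3,5,7): 1⊕1⊕0⊕0 = 0
s2 (pos 2,3,6,7): 1⊕1⊕1⊕0 = 1
s4 (pos 4,5,6,7): 0⊕0⊕1⊕0 = 1
Syndrome s4…s1 = 110 → error at position 6.
Flip position 6: 1110010 → 1110000

1110000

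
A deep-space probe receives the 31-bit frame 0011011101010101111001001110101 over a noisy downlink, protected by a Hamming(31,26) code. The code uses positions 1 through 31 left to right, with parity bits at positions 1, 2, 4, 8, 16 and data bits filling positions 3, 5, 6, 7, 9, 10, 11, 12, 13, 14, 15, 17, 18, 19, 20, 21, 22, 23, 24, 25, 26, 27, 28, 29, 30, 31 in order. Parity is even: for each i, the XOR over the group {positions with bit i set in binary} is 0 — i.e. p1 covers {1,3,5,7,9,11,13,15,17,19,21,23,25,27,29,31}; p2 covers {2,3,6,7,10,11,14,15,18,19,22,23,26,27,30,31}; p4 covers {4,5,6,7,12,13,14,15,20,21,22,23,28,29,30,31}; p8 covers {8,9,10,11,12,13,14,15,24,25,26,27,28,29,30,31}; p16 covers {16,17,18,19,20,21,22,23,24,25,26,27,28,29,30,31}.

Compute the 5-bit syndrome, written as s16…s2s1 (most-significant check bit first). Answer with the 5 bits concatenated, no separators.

s1 (pos 1,3,5,7,9,11,13,15,17,19,21,23,25,27,29,31): 0⊕1⊕0⊕1⊕0⊕0⊕0⊕0⊕1⊕1⊕0⊕0⊕1⊕1⊕1⊕1 = 0
s2 (pos 2,3,6,7,10,11,14,15,18,19,22,23,26,27,30,31): 0⊕1⊕1⊕1⊕1⊕0⊕1⊕0⊕1⊕1⊕1⊕0⊕1⊕1⊕0⊕1 = 1
s4 (pos 4,5,6,7,12,13,14,15,20,21,22,23,28,29,30,31): 1⊕0⊕1⊕1⊕1⊕0⊕1⊕0⊕0⊕0⊕1⊕0⊕0⊕1⊕0⊕1 = 0
s8 (pos 8,9,10,11,12,13,14,15,24,25,26,27,28,29,30,31): 1⊕0⊕1⊕0⊕1⊕0⊕1⊕0⊕0⊕1⊕1⊕1⊕0⊕1⊕0⊕1 = 1
s16 (pos 16,17,18,19,20,21,22,23,24,25,26,27,28,29,30,31): 1⊕1⊕1⊕1⊕0⊕0⊕1⊕0⊕0⊕1⊕1⊕1⊕0⊕1⊕0⊕1 = 0
Syndrome s16…s1 = 01010 → error at position 10.

01010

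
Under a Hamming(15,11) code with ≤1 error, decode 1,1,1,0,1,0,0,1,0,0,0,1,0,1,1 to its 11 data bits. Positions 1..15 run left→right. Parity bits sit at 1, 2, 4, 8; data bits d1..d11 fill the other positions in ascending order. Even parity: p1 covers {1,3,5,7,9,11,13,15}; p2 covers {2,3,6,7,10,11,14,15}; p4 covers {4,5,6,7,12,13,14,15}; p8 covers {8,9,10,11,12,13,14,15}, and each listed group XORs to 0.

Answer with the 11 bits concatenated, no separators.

s1 (pos 1,3,5,7,9,11,13,15): 1⊕1⊕1⊕0⊕0⊕0⊕0⊕1 = 0
s2 (pos 2,3,6,7,10,11,14,15): 1⊕1⊕0⊕0⊕0⊕0⊕1⊕1 = 0
s4 (pos 4,5,6,7,12,13,14,15): 0⊕1⊕0⊕0⊕1⊕0⊕1⊕1 = 0
s8 (pos 8,9,10,11,12,13,14,15): 1⊕0⊕0⊕0⊕1⊕0⊕1⊕1 = 0
Syndrome s8…s1 = 0000 → no error.
Read data bits from positions 3,5,6,7,9,10,11,12,13,14,15: 11000001011

11000001011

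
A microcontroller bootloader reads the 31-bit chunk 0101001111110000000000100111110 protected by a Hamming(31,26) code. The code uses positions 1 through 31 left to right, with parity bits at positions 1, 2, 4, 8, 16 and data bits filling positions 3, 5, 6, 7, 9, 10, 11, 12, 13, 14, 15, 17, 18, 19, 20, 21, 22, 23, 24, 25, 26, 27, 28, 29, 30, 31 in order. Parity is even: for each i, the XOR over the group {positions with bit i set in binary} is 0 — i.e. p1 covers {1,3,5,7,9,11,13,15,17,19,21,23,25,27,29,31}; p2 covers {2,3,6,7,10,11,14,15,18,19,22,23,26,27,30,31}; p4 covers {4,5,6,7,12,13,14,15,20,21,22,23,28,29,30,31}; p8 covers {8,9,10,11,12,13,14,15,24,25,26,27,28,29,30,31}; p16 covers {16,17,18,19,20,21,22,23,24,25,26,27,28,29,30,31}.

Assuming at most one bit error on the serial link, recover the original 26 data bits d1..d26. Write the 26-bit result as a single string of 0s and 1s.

00011111000000000100111110

s1 (pos 1,3,5,7,9,11,13,15,17,19,21,23,25,27,29,31): 0⊕0⊕0⊕1⊕1⊕1⊕0⊕0⊕0⊕0⊕0⊕1⊕0⊕1⊕1⊕0 = 0
s2 (pos 2,3,6,7,10,11,14,15,18,19,22,23,26,27,30,31): 1⊕0⊕0⊕1⊕1⊕1⊕0⊕0⊕0⊕0⊕0⊕1⊕1⊕1⊕1⊕0 = 0
s4 (pos 4,5,6,7,12,13,14,15,20,21,22,23,28,29,30,31): 1⊕0⊕0⊕1⊕1⊕0⊕0⊕0⊕0⊕0⊕0⊕1⊕1⊕1⊕1⊕0 = 1
s8 (pos 8,9,10,11,12,13,14,15,24,25,26,27,28,29,30,31): 1⊕1⊕1⊕1⊕1⊕0⊕0⊕0⊕0⊕0⊕1⊕1⊕1⊕1⊕1⊕0 = 0
s16 (pos 16,17,18,19,20,21,22,23,24,25,26,27,28,29,30,31): 0⊕0⊕0⊕0⊕0⊕0⊕0⊕1⊕0⊕0⊕1⊕1⊕1⊕1⊕1⊕0 = 0
Syndrome s16…s1 = 00100 → error at position 4.
Flip position 4: 0101001111110000000000100111110 → 0100001111110000000000100111110
Read data bits from positions 3,5,6,7,9,10,11,12,13,14,15,17,18,19,20,21,22,23,24,25,26,27,28,29,30,31: 00011111000000000100111110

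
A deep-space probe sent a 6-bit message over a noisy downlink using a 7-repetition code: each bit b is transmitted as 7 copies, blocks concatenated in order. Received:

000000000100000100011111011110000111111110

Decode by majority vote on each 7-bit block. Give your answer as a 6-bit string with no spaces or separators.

Block 1 (0000000): 0 ones → 0
Block 2 (0010000): 1 one → 0
Block 3 (0100011): 3 ones → 0
Block 4 (1110111): 6 ones → 1
Block 5 (1000011): 3 ones → 0
Block 6 (1111110): 6 ones → 1

000101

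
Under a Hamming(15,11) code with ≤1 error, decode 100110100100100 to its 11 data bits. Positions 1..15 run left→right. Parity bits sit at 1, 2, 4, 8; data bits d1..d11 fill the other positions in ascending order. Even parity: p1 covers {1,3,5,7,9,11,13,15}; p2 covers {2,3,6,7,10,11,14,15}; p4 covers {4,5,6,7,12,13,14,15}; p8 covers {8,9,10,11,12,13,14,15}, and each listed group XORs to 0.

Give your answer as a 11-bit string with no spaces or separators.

s1 (pos 1,3,5,7,9,11,13,15): 1⊕0⊕1⊕1⊕0⊕0⊕1⊕0 = 0
s2 (pos 2,3,6,7,10,11,14,15): 0⊕0⊕0⊕1⊕1⊕0⊕0⊕0 = 0
s4 (pos 4,5,6,7,12,13,14,15): 1⊕1⊕0⊕1⊕0⊕1⊕0⊕0 = 0
s8 (pos 8,9,10,11,12,13,14,15): 0⊕0⊕1⊕0⊕0⊕1⊕0⊕0 = 0
Syndrome s8…s1 = 0000 → no error.
Read data bits from positions 3,5,6,7,9,10,11,12,13,14,15: 01010100100

01010100100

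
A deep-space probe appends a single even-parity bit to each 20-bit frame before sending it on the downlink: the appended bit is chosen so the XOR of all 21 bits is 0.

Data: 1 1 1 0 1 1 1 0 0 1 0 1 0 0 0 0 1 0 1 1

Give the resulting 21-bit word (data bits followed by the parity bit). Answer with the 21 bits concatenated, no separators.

XOR of the 20 data bits: 1⊕1⊕1⊕0⊕1⊕1⊕1⊕0⊕0⊕1⊕0⊕1⊕0⊕0⊕0⊕0⊕1⊕0⊕1⊕1 = 1
Parity bit = 1 (so all 21 bits XOR to 0).

111011100101000010111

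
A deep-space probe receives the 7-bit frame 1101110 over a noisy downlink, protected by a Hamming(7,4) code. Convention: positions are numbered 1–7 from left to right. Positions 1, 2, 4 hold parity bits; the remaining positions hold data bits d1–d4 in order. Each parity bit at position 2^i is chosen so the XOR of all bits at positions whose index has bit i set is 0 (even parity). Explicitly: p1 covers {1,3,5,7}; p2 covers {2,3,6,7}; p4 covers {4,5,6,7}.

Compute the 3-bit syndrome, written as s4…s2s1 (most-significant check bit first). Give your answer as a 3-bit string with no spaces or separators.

s1 (pos 1,3,5,7): 1⊕0⊕1⊕0 = 0
s2 (pos 2,3,6,7): 1⊕0⊕1⊕0 = 0
s4 (pos 4,5,6,7): 1⊕1⊕1⊕0 = 1
Syndrome s4…s1 = 100 → error at position 4.

100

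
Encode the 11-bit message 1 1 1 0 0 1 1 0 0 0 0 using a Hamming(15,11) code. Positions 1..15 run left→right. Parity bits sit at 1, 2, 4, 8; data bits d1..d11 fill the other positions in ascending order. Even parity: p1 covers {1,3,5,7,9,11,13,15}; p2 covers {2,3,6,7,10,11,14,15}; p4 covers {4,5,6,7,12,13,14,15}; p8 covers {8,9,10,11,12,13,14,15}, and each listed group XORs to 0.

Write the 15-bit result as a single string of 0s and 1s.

Place data at non-parity positions: p1 p2 1 p4 1 1 0 p8 0 1 1 0 0 0 0
p1 (pos 1,3,5,7,9,11,13,15): XOR of data positions = 1⊕1⊕0⊕0⊕1⊕0⊕0 = 1
p2 (pos 2,3,6,7,10,11,14,15): XOR of data positions = 1⊕1⊕0⊕1⊕1⊕0⊕0 = 0
p4 (pos 4,5,6,7,12,13,14,15): XOR of data positions = 1⊕1⊕0⊕0⊕0⊕0⊕0 = 0
p8 (pos 8,9,10,11,12,13,14,15): XOR of data positions = 0⊕1⊕1⊕0⊕0⊕0⊕0 = 0
Codeword: 101011000110000

101011000110000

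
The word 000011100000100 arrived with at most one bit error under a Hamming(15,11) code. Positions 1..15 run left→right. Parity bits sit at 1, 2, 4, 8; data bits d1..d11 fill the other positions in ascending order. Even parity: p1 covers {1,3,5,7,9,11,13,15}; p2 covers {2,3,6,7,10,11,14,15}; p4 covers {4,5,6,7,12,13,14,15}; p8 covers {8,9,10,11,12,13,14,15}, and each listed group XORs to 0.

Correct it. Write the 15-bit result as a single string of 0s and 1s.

000011101000100

s1 (pos 1,3,5,7,9,11,13,15): 0⊕0⊕1⊕1⊕0⊕0⊕1⊕0 = 1
s2 (pos 2,3,6,7,10,11,14,15): 0⊕0⊕1⊕1⊕0⊕0⊕0⊕0 = 0
s4 (pos 4,5,6,7,12,13,14,15): 0⊕1⊕1⊕1⊕0⊕1⊕0⊕0 = 0
s8 (pos 8,9,10,11,12,13,14,15): 0⊕0⊕0⊕0⊕0⊕1⊕0⊕0 = 1
Syndrome s8…s1 = 1001 → error at position 9.
Flip position 9: 000011100000100 → 000011101000100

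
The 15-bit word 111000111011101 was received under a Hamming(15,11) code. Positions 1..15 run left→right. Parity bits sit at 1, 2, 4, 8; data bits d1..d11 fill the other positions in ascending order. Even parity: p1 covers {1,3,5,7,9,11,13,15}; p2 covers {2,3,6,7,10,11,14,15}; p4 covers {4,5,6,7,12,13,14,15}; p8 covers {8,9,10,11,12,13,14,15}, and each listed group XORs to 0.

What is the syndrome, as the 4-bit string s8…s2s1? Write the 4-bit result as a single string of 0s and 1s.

s1 (pos 1,3,5,7,9,11,13,15): 1⊕1⊕0⊕1⊕1⊕1⊕1⊕1 = 1
s2 (pos 2,3,6,7,10,11,14,15): 1⊕1⊕0⊕1⊕0⊕1⊕0⊕1 = 1
s4 (pos 4,5,6,7,12,13,14,15): 0⊕0⊕0⊕1⊕1⊕1⊕0⊕1 = 0
s8 (pos 8,9,10,11,12,13,14,15): 1⊕1⊕0⊕1⊕1⊕1⊕0⊕1 = 0
Syndrome s8…s1 = 0011 → error at position 3.

0011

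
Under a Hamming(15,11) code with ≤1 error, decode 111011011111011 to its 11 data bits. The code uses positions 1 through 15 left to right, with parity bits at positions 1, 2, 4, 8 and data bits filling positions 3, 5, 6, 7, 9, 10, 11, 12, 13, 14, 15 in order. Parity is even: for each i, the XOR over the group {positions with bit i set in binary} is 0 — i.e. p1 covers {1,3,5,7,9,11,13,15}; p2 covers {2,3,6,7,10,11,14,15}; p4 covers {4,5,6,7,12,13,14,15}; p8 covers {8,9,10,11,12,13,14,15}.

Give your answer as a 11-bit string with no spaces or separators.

11101111001

s1 (pos 1,3,5,7,9,11,13,15): 1⊕1⊕1⊕0⊕1⊕1⊕0⊕1 = 0
s2 (pos 2,3,6,7,10,11,14,15): 1⊕1⊕1⊕0⊕1⊕1⊕1⊕1 = 1
s4 (pos 4,5,6,7,12,13,14,15): 0⊕1⊕1⊕0⊕1⊕0⊕1⊕1 = 1
s8 (pos 8,9,10,11,12,13,14,15): 1⊕1⊕1⊕1⊕1⊕0⊕1⊕1 = 1
Syndrome s8…s1 = 1110 → error at position 14.
Flip position 14: 111011011111011 → 111011011111001
Read data bits from positions 3,5,6,7,9,10,11,12,13,14,15: 11101111001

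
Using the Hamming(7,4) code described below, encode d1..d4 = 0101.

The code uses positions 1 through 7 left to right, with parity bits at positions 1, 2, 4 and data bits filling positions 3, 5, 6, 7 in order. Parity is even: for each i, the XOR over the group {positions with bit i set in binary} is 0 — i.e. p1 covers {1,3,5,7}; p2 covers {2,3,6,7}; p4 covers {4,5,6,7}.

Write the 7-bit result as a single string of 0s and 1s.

Place data at non-parity positions: p1 p2 0 p4 1 0 1
p1 (pos 1,3,5,7): XOR of data positions = 0⊕1⊕1 = 0
p2 (pos 2,3,6,7): XOR of data positions = 0⊕0⊕1 = 1
p4 (pos 4,5,6,7): XOR of data positions = 1⊕0⊕1 = 0
Codeword: 0100101

0100101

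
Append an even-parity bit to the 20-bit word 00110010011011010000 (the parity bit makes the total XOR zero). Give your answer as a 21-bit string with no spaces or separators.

XOR of the 20 data bits: 0⊕0⊕1⊕1⊕0⊕0⊕1⊕0⊕0⊕1⊕1⊕0⊕1⊕1⊕0⊕1⊕0⊕0⊕0⊕0 = 0
Parity bit = 0 (so all 21 bits XOR to 0).

001100100110110100000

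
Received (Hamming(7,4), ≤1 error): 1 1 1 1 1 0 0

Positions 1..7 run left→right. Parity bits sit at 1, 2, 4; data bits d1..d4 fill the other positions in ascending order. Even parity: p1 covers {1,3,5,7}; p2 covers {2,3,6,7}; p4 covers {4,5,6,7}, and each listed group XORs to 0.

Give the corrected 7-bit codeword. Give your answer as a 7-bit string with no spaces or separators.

s1 (pos 1,3,5,7): 1⊕1⊕1⊕0 = 1
s2 (pos 2,3,6,7): 1⊕1⊕0⊕0 = 0
s4 (pos 4,5,6,7): 1⊕1⊕0⊕0 = 0
Syndrome s4…s1 = 001 → error at position 1.
Flip position 1: 1111100 → 0111100

0111100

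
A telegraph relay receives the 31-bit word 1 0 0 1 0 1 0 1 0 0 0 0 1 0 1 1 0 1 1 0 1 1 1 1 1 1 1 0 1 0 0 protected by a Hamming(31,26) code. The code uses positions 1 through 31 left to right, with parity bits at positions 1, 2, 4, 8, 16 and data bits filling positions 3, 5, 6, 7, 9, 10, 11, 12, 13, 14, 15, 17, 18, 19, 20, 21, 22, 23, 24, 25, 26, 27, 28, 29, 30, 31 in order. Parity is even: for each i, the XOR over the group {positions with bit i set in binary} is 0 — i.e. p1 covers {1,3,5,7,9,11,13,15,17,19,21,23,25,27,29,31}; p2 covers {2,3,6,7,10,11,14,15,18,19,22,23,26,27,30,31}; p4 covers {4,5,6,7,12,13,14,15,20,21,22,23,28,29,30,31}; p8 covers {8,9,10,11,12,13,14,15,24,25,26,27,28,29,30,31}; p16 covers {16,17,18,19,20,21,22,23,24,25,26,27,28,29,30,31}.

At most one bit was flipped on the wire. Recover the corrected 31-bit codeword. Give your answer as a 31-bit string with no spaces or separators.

s1 (pos 1,3,5,7,9,11,13,15,17,19,21,23,25,27,29,31): 1⊕0⊕0⊕0⊕0⊕0⊕1⊕1⊕0⊕1⊕1⊕1⊕1⊕1⊕1⊕0 = 1
s2 (pos 2,3,6,7,10,11,14,15,18,19,22,23,26,27,30,31): 0⊕0⊕1⊕0⊕0⊕0⊕0⊕1⊕1⊕1⊕1⊕1⊕1⊕1⊕0⊕0 = 0
s4 (pos 4,5,6,7,12,13,14,15,20,21,22,23,28,29,30,31): 1⊕0⊕1⊕0⊕0⊕1⊕0⊕1⊕0⊕1⊕1⊕1⊕0⊕1⊕0⊕0 = 0
s8 (pos 8,9,10,11,12,13,14,15,24,25,26,27,28,29,30,31): 1⊕0⊕0⊕0⊕0⊕1⊕0⊕1⊕1⊕1⊕1⊕1⊕0⊕1⊕0⊕0 = 0
s16 (pos 16,17,18,19,20,21,22,23,24,25,26,27,28,29,30,31): 1⊕0⊕1⊕1⊕0⊕1⊕1⊕1⊕1⊕1⊕1⊕1⊕0⊕1⊕0⊕0 = 1
Syndrome s16…s1 = 10001 → error at position 17.
Flip position 17: 1001010100001011011011111110100 → 1001010100001011111011111110100

1001010100001011111011111110100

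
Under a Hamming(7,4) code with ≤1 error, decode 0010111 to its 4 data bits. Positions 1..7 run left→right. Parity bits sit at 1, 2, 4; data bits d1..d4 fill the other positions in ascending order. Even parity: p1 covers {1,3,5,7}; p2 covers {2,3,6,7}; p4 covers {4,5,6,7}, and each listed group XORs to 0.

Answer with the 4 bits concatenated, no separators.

s1 (pos 1,3,5,7): 0⊕1⊕1⊕1 = 1
s2 (pos 2,3,6,7): 0⊕1⊕1⊕1 = 1
s4 (pos 4,5,6,7): 0⊕1⊕1⊕1 = 1
Syndrome s4…s1 = 111 → error at position 7.
Flip position 7: 0010111 → 0010110
Read data bits from positions 3,5,6,7: 1110

1110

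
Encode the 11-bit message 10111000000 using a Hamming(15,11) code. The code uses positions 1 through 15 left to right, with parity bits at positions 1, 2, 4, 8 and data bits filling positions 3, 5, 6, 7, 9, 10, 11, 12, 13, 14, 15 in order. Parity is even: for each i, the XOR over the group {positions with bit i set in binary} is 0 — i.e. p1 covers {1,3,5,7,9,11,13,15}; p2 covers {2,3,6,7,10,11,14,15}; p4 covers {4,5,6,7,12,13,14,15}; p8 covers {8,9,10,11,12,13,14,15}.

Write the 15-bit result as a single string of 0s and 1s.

Place data at non-parity positions: p1 p2 1 p4 0 1 1 p8 1 0 0 0 0 0 0
p1 (pos 1,3,5,7,9,11,13,15): XOR of data positions = 1⊕0⊕1⊕1⊕0⊕0⊕0 = 1
p2 (pos 2,3,6,7,10,11,14,15): XOR of data positions = 1⊕1⊕1⊕0⊕0⊕0⊕0 = 1
p4 (pos 4,5,6,7,12,13,14,15): XOR of data positions = 0⊕1⊕1⊕0⊕0⊕0⊕0 = 0
p8 (pos 8,9,10,11,12,13,14,15): XOR of data positions = 1⊕0⊕0⊕0⊕0⊕0⊕0 = 1
Codeword: 111001111000000

111001111000000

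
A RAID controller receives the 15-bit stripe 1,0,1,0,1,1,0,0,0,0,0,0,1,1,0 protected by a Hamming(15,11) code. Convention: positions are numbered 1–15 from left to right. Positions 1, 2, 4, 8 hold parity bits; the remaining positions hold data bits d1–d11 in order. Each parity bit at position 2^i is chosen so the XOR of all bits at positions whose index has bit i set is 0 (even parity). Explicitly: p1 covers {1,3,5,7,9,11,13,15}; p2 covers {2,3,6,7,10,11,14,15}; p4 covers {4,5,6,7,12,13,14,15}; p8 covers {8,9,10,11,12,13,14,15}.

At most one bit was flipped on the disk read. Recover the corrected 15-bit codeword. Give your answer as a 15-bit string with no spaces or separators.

s1 (pos 1,3,5,7,9,11,13,15): 1⊕1⊕1⊕0⊕0⊕0⊕1⊕0 = 0
s2 (pos 2,3,6,7,10,11,14,15): 0⊕1⊕1⊕0⊕0⊕0⊕1⊕0 = 1
s4 (pos 4,5,6,7,12,13,14,15): 0⊕1⊕1⊕0⊕0⊕1⊕1⊕0 = 0
s8 (pos 8,9,10,11,12,13,14,15): 0⊕0⊕0⊕0⊕0⊕1⊕1⊕0 = 0
Syndrome s8…s1 = 0010 → error at position 2.
Flip position 2: 101011000000110 → 111011000000110

111011000000110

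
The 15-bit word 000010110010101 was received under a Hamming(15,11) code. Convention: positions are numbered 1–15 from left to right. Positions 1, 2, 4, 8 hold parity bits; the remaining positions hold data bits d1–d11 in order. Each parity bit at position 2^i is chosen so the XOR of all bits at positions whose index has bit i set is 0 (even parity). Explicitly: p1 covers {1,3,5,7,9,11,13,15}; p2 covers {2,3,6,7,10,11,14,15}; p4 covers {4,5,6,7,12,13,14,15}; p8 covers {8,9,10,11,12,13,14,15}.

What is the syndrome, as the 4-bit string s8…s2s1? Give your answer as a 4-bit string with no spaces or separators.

s1 (pos 1,3,5,7,9,11,13,15): 0⊕0⊕1⊕1⊕0⊕1⊕1⊕1 = 1
s2 (pos 2,3,6,7,10,11,14,15): 0⊕0⊕0⊕1⊕0⊕1⊕0⊕1 = 1
s4 (pos 4,5,6,7,12,13,14,15): 0⊕1⊕0⊕1⊕0⊕1⊕0⊕1 = 0
s8 (pos 8,9,10,11,12,13,14,15): 1⊕0⊕0⊕1⊕0⊕1⊕0⊕1 = 0
Syndrome s8…s1 = 0011 → error at position 3.

0011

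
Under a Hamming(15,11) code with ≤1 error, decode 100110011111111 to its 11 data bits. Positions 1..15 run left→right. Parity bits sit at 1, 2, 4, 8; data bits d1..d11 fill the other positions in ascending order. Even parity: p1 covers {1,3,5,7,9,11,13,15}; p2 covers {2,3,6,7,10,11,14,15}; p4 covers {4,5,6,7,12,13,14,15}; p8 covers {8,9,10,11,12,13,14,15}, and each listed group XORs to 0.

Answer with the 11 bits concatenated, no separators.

s1 (pos 1,3,5,7,9,11,13,15): 1⊕0⊕1⊕0⊕1⊕1⊕1⊕1 = 0
s2 (pos 2,3,6,7,10,11,14,15): 0⊕0⊕0⊕0⊕1⊕1⊕1⊕1 = 0
s4 (pos 4,5,6,7,12,13,14,15): 1⊕1⊕0⊕0⊕1⊕1⊕1⊕1 = 0
s8 (pos 8,9,10,11,12,13,14,15): 1⊕1⊕1⊕1⊕1⊕1⊕1⊕1 = 0
Syndrome s8…s1 = 0000 → no error.
Read data bits from positions 3,5,6,7,9,10,11,12,13,14,15: 01001111111

01001111111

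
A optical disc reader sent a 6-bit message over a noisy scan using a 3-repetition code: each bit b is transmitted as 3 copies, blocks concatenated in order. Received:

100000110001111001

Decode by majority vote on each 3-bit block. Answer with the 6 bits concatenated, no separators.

Block 1 (100): 1 one → 0
Block 2 (000): 0 ones → 0
Block 3 (110): 2 ones → 1
Block 4 (001): 1 one → 0
Block 5 (111): 3 ones → 1
Block 6 (001): 1 one → 0

001010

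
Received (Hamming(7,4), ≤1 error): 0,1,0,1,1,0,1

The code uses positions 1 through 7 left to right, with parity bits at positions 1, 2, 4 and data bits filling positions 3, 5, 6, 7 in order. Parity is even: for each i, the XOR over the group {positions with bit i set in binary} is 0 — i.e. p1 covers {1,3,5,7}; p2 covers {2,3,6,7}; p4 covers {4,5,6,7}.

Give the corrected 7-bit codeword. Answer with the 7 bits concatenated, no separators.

s1 (pos 1,3,5,7): 0⊕0⊕1⊕1 = 0
s2 (pos 2,3,6,7): 1⊕0⊕0⊕1 = 0
s4 (pos 4,5,6,7): 1⊕1⊕0⊕1 = 1
Syndrome s4…s1 = 100 → error at position 4.
Flip position 4: 0101101 → 0100101

0100101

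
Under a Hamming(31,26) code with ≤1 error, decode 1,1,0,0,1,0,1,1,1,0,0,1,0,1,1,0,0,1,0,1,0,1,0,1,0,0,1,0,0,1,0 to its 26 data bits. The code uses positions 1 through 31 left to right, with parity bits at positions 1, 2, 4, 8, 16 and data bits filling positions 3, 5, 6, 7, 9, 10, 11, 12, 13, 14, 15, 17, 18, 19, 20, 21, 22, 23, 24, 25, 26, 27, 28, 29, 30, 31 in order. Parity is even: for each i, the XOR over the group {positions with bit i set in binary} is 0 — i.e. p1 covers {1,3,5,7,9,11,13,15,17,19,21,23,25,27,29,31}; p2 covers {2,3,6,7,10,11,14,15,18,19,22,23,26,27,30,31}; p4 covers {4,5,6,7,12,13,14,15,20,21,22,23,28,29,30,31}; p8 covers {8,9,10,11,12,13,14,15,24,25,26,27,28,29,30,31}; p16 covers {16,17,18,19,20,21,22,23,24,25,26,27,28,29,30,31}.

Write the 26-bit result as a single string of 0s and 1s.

s1 (pos 1,3,5,7,9,11,13,15,17,19,21,23,25,27,29,31): 1⊕0⊕1⊕1⊕1⊕0⊕0⊕1⊕0⊕0⊕0⊕0⊕0⊕1⊕0⊕0 = 0
s2 (pos 2,3,6,7,10,11,14,15,18,19,22,23,26,27,30,31): 1⊕0⊕0⊕1⊕0⊕0⊕1⊕1⊕1⊕0⊕1⊕0⊕0⊕1⊕1⊕0 = 0
s4 (pos 4,5,6,7,12,13,14,15,20,21,22,23,28,29,30,31): 0⊕1⊕0⊕1⊕1⊕0⊕1⊕1⊕1⊕0⊕1⊕0⊕0⊕0⊕1⊕0 = 0
s8 (pos 8,9,10,11,12,13,14,15,24,25,26,27,28,29,30,31): 1⊕1⊕0⊕0⊕1⊕0⊕1⊕1⊕1⊕0⊕0⊕1⊕0⊕0⊕1⊕0 = 0
s16 (pos 16,17,18,19,20,21,22,23,24,25,26,27,28,29,30,31): 0⊕0⊕1⊕0⊕1⊕0⊕1⊕0⊕1⊕0⊕0⊕1⊕0⊕0⊕1⊕0 = 0
Syndrome s16…s1 = 00000 → no error.
Read data bits from positions 3,5,6,7,9,10,11,12,13,14,15,17,18,19,20,21,22,23,24,25,26,27,28,29,30,31: 01011001011010101010010010

01011001011010101010010010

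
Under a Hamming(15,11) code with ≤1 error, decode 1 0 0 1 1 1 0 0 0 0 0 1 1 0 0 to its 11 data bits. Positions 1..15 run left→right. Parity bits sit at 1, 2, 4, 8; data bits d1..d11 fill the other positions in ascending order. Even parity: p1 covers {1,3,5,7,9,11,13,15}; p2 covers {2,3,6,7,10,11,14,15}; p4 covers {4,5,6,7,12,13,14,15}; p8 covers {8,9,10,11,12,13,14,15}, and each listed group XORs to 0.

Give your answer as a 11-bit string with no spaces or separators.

01110001100

s1 (pos 1,3,5,7,9,11,13,15): 1⊕0⊕1⊕0⊕0⊕0⊕1⊕0 = 1
s2 (pos 2,3,6,7,10,11,14,15): 0⊕0⊕1⊕0⊕0⊕0⊕0⊕0 = 1
s4 (pos 4,5,6,7,12,13,14,15): 1⊕1⊕1⊕0⊕1⊕1⊕0⊕0 = 1
s8 (pos 8,9,10,11,12,13,14,15): 0⊕0⊕0⊕0⊕1⊕1⊕0⊕0 = 0
Syndrome s8…s1 = 0111 → error at position 7.
Flip position 7: 100111000001100 → 100111100001100
Read data bits from positions 3,5,6,7,9,10,11,12,13,14,15: 01110001100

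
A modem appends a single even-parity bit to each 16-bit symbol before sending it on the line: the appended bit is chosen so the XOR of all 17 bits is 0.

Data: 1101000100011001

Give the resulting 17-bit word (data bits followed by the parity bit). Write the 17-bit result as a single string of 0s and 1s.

XOR of the 16 data bits: 1⊕1⊕0⊕1⊕0⊕0⊕0⊕1⊕0⊕0⊕0⊕1⊕1⊕0⊕0⊕1 = 1
Parity bit = 1 (so all 17 bits XOR to 0).

11010001000110011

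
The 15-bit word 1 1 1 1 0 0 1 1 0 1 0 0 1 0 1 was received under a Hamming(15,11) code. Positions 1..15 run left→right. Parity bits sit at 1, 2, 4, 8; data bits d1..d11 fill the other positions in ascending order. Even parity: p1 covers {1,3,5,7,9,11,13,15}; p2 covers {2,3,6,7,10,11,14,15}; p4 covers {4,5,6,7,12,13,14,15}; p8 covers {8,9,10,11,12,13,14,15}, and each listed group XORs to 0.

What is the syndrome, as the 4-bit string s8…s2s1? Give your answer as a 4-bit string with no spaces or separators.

s1 (pos 1,3,5,7,9,11,13,15): 1⊕1⊕0⊕1⊕0⊕0⊕1⊕1 = 1
s2 (pos 2,3,6,7,10,11,14,15): 1⊕1⊕0⊕1⊕1⊕0⊕0⊕1 = 1
s4 (pos 4,5,6,7,12,13,14,15): 1⊕0⊕0⊕1⊕0⊕1⊕0⊕1 = 0
s8 (pos 8,9,10,11,12,13,14,15): 1⊕0⊕1⊕0⊕0⊕1⊕0⊕1 = 0
Syndrome s8…s1 = 0011 → error at position 3.

0011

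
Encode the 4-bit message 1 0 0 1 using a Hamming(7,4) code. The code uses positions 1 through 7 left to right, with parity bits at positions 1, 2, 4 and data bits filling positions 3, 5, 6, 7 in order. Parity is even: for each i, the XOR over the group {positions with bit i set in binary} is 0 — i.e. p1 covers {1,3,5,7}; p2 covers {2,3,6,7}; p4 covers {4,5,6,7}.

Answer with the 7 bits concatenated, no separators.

Place data at non-parity positions: p1 p2 1 p4 0 0 1
p1 (pos 1,3,5,7): XOR of data positions = 1⊕0⊕1 = 0
p2 (pos 2,3,6,7): XOR of data positions = 1⊕0⊕1 = 0
p4 (pos 4,5,6,7): XOR of data positions = 0⊕0⊕1 = 1
Codeword: 0011001

0011001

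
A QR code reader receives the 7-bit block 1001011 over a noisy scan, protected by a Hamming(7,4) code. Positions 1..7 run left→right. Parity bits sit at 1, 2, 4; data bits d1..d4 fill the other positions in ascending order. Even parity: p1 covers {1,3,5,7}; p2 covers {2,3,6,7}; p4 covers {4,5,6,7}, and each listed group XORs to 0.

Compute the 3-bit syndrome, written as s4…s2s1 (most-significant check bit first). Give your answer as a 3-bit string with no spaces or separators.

100

s1 (pos 1,3,5,7): 1⊕0⊕0⊕1 = 0
s2 (pos 2,3,6,7): 0⊕0⊕1⊕1 = 0
s4 (pos 4,5,6,7): 1⊕0⊕1⊕1 = 1
Syndrome s4…s1 = 100 → error at position 4.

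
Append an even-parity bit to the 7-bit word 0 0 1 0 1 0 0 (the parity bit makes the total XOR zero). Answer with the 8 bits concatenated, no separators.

XOR of the 7 data bits: 0⊕0⊕1⊕0⊕1⊕0⊕0 = 0
Parity bit = 0 (so all 8 bits XOR to 0).

00101000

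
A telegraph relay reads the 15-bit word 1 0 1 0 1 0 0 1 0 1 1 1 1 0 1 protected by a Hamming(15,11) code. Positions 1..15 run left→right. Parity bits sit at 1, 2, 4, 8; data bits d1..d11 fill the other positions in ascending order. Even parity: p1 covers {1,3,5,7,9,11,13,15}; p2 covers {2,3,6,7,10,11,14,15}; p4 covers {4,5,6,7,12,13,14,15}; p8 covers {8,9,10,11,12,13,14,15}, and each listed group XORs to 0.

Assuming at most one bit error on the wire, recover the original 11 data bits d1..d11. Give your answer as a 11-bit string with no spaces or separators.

11000111101

s1 (pos 1,3,5,7,9,11,13,15): 1⊕1⊕1⊕0⊕0⊕1⊕1⊕1 = 0
s2 (pos 2,3,6,7,10,11,14,15): 0⊕1⊕0⊕0⊕1⊕1⊕0⊕1 = 0
s4 (pos 4,5,6,7,12,13,14,15): 0⊕1⊕0⊕0⊕1⊕1⊕0⊕1 = 0
s8 (pos 8,9,10,11,12,13,14,15): 1⊕0⊕1⊕1⊕1⊕1⊕0⊕1 = 0
Syndrome s8…s1 = 0000 → no error.
Read data bits from positions 3,5,6,7,9,10,11,12,13,14,15: 11000111101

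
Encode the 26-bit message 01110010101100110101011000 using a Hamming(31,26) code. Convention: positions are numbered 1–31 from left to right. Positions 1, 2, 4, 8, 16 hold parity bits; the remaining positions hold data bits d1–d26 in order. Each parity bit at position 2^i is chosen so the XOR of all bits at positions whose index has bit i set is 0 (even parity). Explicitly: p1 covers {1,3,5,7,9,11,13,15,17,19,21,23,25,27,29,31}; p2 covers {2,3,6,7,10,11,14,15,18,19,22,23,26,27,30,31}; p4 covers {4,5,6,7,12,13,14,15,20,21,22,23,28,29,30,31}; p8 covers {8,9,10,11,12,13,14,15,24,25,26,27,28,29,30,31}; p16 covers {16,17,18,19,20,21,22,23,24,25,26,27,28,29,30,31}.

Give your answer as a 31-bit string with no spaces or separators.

0001111000101011100110101011000

Place data at non-parity positions: p1 p2 0 p4 1 1 1 p8 0 0 1 0 1 0 1 p16 1 0 0 1 1 0 1 0 1 0 1 1 0 0 0
p1 (pos 1,3,5,7,9,11,13,15,17,19,21,23,25,27,29,31): XOR of data positions = 0⊕1⊕1⊕0⊕1⊕1⊕1⊕1⊕0⊕1⊕1⊕1⊕1⊕0⊕0 = 0
p2 (pos 2,3,6,7,10,11,14,15,18,19,22,23,26,27,30,31): XOR of data positions = 0⊕1⊕1⊕0⊕1⊕0⊕1⊕0⊕0⊕0⊕1⊕0⊕1⊕0⊕0 = 0
p4 (pos 4,5,6,7,12,13,14,15,20,21,22,23,28,29,30,31): XOR of data positions = 1⊕1⊕1⊕0⊕1⊕0⊕1⊕1⊕1⊕0⊕1⊕1⊕0⊕0⊕0 = 1
p8 (pos 8,9,10,11,12,13,14,15,24,25,26,27,28,29,30,31): XOR of data positions = 0⊕0⊕1⊕0⊕1⊕0⊕1⊕0⊕1⊕0⊕1⊕1⊕0⊕0⊕0 = 0
p16 (pos 16,17,18,19,20,21,22,23,24,25,26,27,28,29,30,31): XOR of data positions = 1⊕0⊕0⊕1⊕1⊕0⊕1⊕0⊕1⊕0⊕1⊕1⊕0⊕0⊕0 = 1
Codeword: 0001111000101011100110101011000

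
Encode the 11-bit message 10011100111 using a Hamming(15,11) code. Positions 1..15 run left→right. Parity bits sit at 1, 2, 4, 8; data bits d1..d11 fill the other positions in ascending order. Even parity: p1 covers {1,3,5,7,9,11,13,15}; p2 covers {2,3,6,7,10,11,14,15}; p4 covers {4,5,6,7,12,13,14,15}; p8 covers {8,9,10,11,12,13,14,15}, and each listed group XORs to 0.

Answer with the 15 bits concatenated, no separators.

Place data at non-parity positions: p1 p2 1 p4 0 0 1 p8 1 1 0 0 1 1 1
p1 (pos 1,3,5,7,9,11,13,15): XOR of data positions = 1⊕0⊕1⊕1⊕0⊕1⊕1 = 1
p2 (pos 2,3,6,7,10,11,14,15): XOR of data positions = 1⊕0⊕1⊕1⊕0⊕1⊕1 = 1
p4 (pos 4,5,6,7,12,13,14,15): XOR of data positions = 0⊕0⊕1⊕0⊕1⊕1⊕1 = 0
p8 (pos 8,9,10,11,12,13,14,15): XOR of data positions = 1⊕1⊕0⊕0⊕1⊕1⊕1 = 1
Codeword: 111000111100111

111000111100111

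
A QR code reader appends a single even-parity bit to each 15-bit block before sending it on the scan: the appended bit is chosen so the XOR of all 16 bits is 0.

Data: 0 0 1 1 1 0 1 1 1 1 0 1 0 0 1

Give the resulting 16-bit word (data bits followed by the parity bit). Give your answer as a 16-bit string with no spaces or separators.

XOR of the 15 data bits: 0⊕0⊕1⊕1⊕1⊕0⊕1⊕1⊕1⊕1⊕0⊕1⊕0⊕0⊕1 = 1
Parity bit = 1 (so all 16 bits XOR to 0).

0011101111010011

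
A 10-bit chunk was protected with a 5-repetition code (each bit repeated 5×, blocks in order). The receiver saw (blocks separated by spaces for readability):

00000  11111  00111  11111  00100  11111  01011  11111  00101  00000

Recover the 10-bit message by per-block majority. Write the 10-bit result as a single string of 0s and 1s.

Block 1 (00000): 0 ones → 0
Block 2 (11111): 5 ones → 1
Block 3 (00111): 3 ones → 1
Block 4 (11111): 5 ones → 1
Block 5 (00100): 1 one → 0
Block 6 (11111): 5 ones → 1
Block 7 (01011): 3 ones → 1
Block 8 (11111): 5 ones → 1
Block 9 (00101): 2 ones → 0
Block 10 (00000): 0 ones → 0

0111011100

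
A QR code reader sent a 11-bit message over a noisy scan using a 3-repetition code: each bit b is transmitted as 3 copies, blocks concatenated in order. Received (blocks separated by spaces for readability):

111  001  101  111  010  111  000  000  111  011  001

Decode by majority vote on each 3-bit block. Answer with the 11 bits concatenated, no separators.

10110100110

Block 1 (111): 3 ones → 1
Block 2 (001): 1 one → 0
Block 3 (101): 2 ones → 1
Block 4 (111): 3 ones → 1
Block 5 (010): 1 one → 0
Block 6 (111): 3 ones → 1
Block 7 (000): 0 ones → 0
Block 8 (000): 0 ones → 0
Block 9 (111): 3 ones → 1
Block 10 (011): 2 ones → 1
Block 11 (001): 1 one → 0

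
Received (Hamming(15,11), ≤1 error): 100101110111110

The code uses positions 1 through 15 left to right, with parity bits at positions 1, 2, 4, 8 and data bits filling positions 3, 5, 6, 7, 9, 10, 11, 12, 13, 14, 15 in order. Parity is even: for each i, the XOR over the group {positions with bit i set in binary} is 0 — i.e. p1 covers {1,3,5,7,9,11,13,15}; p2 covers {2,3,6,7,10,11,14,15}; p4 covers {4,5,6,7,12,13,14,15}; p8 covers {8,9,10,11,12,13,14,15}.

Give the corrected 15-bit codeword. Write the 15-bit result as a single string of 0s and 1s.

s1 (pos 1,3,5,7,9,11,13,15): 1⊕0⊕0⊕1⊕0⊕1⊕1⊕0 = 0
s2 (pos 2,3,6,7,10,11,14,15): 0⊕0⊕1⊕1⊕1⊕1⊕1⊕0 = 1
s4 (pos 4,5,6,7,12,13,14,15): 1⊕0⊕1⊕1⊕1⊕1⊕1⊕0 = 0
s8 (pos 8,9,10,11,12,13,14,15): 1⊕0⊕1⊕1⊕1⊕1⊕1⊕0 = 0
Syndrome s8…s1 = 0010 → error at position 2.
Flip position 2: 100101110111110 → 110101110111110

110101110111110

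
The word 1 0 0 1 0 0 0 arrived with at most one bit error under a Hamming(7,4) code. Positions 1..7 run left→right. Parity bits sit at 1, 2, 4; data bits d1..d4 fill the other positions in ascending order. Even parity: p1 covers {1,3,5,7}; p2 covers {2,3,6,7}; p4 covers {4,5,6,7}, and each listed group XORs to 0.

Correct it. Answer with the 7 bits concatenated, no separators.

s1 (pos 1,3,5,7): 1⊕0⊕0⊕0 = 1
s2 (pos 2,3,6,7): 0⊕0⊕0⊕0 = 0
s4 (pos 4,5,6,7): 1⊕0⊕0⊕0 = 1
Syndrome s4…s1 = 101 → error at position 5.
Flip position 5: 1001000 → 1001100

1001100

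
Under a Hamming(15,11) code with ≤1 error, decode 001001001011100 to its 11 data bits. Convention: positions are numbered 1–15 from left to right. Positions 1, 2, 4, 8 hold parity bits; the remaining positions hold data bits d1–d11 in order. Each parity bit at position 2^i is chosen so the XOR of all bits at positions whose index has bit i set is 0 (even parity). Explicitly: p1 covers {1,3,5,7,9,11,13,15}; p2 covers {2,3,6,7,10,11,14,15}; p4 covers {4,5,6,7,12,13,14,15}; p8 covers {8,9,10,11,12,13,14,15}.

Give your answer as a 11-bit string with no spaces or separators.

10001011100

s1 (pos 1,3,5,7,9,11,13,15): 0⊕1⊕0⊕0⊕1⊕1⊕1⊕0 = 0
s2 (pos 2,3,6,7,10,11,14,15): 0⊕1⊕1⊕0⊕0⊕1⊕0⊕0 = 1
s4 (pos 4,5,6,7,12,13,14,15): 0⊕0⊕1⊕0⊕1⊕1⊕0⊕0 = 1
s8 (pos 8,9,10,11,12,13,14,15): 0⊕1⊕0⊕1⊕1⊕1⊕0⊕0 = 0
Syndrome s8…s1 = 0110 → error at position 6.
Flip position 6: 001001001011100 → 001000001011100
Read data bits from positions 3,5,6,7,9,10,11,12,13,14,15: 10001011100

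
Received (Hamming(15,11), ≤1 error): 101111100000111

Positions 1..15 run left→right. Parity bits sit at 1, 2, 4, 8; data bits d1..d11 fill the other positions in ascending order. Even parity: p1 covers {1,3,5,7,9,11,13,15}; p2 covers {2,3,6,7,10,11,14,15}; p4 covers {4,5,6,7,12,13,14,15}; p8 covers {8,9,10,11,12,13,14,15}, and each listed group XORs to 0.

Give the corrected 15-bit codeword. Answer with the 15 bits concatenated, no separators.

s1 (pos 1,3,5,7,9,11,13,15): 1⊕1⊕1⊕1⊕0⊕0⊕1⊕1 = 0
s2 (pos 2,3,6,7,10,11,14,15): 0⊕1⊕1⊕1⊕0⊕0⊕1⊕1 = 1
s4 (pos 4,5,6,7,12,13,14,15): 1⊕1⊕1⊕1⊕0⊕1⊕1⊕1 = 1
s8 (pos 8,9,10,11,12,13,14,15): 0⊕0⊕0⊕0⊕0⊕1⊕1⊕1 = 1
Syndrome s8…s1 = 1110 → error at position 14.
Flip position 14: 101111100000111 → 101111100000101

101111100000101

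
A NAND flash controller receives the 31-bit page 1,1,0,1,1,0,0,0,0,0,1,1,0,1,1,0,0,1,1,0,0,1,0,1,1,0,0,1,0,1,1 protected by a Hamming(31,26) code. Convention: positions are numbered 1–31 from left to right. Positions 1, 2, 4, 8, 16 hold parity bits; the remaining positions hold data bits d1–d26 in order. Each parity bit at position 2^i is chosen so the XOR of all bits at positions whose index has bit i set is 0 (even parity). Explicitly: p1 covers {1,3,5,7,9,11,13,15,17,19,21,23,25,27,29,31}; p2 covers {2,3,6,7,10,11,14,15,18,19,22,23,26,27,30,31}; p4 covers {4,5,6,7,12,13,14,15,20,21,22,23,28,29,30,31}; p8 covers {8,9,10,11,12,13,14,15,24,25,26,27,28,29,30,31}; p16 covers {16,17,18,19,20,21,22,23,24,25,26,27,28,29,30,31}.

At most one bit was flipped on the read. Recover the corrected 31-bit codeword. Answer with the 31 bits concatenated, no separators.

1101100000110100011001011001011

s1 (pos 1,3,5,7,9,11,13,15,17,19,21,23,25,27,29,31): 1⊕0⊕1⊕0⊕0⊕1⊕0⊕1⊕0⊕1⊕0⊕0⊕1⊕0⊕0⊕1 = 1
s2 (pos 2,3,6,7,10,11,14,15,18,19,22,23,26,27,30,31): 1⊕0⊕0⊕0⊕0⊕1⊕1⊕1⊕1⊕1⊕1⊕0⊕0⊕0⊕1⊕1 = 1
s4 (pos 4,5,6,7,12,13,14,15,20,21,22,23,28,29,30,31): 1⊕1⊕0⊕0⊕1⊕0⊕1⊕1⊕0⊕0⊕1⊕0⊕1⊕0⊕1⊕1 = 1
s8 (pos 8,9,10,11,12,13,14,15,24,25,26,27,28,29,30,31): 0⊕0⊕0⊕1⊕1⊕0⊕1⊕1⊕1⊕1⊕0⊕0⊕1⊕0⊕1⊕1 = 1
s16 (pos 16,17,18,19,20,21,22,23,24,25,26,27,28,29,30,31): 0⊕0⊕1⊕1⊕0⊕0⊕1⊕0⊕1⊕1⊕0⊕0⊕1⊕0⊕1⊕1 = 0
Syndrome s16…s1 = 01111 → error at position 15.
Flip position 15: 1101100000110110011001011001011 → 1101100000110100011001011001011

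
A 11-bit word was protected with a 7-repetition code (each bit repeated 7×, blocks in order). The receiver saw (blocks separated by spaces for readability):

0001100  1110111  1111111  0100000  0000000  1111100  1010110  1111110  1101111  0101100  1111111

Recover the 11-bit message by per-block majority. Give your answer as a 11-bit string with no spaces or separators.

01100111101

Block 1 (0001100): 2 ones → 0
Block 2 (1110111): 6 ones → 1
Block 3 (1111111): 7 ones → 1
Block 4 (0100000): 1 one → 0
Block 5 (0000000): 0 ones → 0
Block 6 (1111100): 5 ones → 1
Block 7 (1010110): 4 ones → 1
Block 8 (1111110): 6 ones → 1
Block 9 (1101111): 6 ones → 1
Block 10 (0101100): 3 ones → 0
Block 11 (1111111): 7 ones → 1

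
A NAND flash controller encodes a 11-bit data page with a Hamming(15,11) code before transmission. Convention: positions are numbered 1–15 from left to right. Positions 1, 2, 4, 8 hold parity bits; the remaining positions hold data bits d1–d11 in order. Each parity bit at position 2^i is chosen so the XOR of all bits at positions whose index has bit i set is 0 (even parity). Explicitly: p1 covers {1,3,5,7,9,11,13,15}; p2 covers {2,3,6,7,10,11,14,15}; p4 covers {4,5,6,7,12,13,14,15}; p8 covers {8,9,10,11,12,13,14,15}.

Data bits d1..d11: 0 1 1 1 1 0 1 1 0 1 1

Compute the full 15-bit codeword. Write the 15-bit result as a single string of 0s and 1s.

Place data at non-parity positions: p1 p2 0 p4 1 1 1 p8 1 0 1 1 0 1 1
p1 (pos 1,3,5,7,9,11,13,15): XOR of data positions = 0⊕1⊕1⊕1⊕1⊕0⊕1 = 1
p2 (pos 2,3,6,7,10,11,14,15): XOR of data positions = 0⊕1⊕1⊕0⊕1⊕1⊕1 = 1
p4 (pos 4,5,6,7,12,13,14,15): XOR of data positions = 1⊕1⊕1⊕1⊕0⊕1⊕1 = 0
p8 (pos 8,9,10,11,12,13,14,15): XOR of data positions = 1⊕0⊕1⊕1⊕0⊕1⊕1 = 1
Codeword: 110011111011011

110011111011011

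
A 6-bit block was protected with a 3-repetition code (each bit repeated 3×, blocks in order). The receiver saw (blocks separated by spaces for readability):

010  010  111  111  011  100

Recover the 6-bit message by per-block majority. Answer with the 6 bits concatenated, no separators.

Block 1 (010): 1 one → 0
Block 2 (010): 1 one → 0
Block 3 (111): 3 ones → 1
Block 4 (111): 3 ones → 1
Block 5 (011): 2 ones → 1
Block 6 (100): 1 one → 0

001110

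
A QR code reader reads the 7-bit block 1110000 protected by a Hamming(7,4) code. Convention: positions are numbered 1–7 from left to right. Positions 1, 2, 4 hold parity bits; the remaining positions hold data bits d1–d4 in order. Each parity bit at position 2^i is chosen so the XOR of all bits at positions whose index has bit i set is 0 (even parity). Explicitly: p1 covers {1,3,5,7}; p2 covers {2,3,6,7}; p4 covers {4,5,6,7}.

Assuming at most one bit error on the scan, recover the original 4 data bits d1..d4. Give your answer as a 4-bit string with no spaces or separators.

1000

s1 (pos 1,3,5,7): 1⊕1⊕0⊕0 = 0
s2 (pos 2,3,6,7): 1⊕1⊕0⊕0 = 0
s4 (pos 4,5,6,7): 0⊕0⊕0⊕0 = 0
Syndrome s4…s1 = 000 → no error.
Read data bits from positions 3,5,6,7: 1000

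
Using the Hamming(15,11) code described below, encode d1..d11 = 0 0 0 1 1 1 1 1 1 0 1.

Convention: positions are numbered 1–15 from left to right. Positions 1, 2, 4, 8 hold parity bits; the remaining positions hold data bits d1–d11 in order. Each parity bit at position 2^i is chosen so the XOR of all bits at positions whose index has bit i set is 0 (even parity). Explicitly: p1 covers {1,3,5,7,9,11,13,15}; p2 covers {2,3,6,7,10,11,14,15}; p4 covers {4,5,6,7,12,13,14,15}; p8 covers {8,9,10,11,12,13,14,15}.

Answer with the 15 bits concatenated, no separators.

Place data at non-parity positions: p1 p2 0 p4 0 0 1 p8 1 1 1 1 1 0 1
p1 (pos 1,3,5,7,9,11,13,15): XOR of data positions = 0⊕0⊕1⊕1⊕1⊕1⊕1 = 1
p2 (pos 2,3,6,7,10,11,14,15): XOR of data positions = 0⊕0⊕1⊕1⊕1⊕0⊕1 = 0
p4 (pos 4,5,6,7,12,13,14,15): XOR of data positions = 0⊕0⊕1⊕1⊕1⊕0⊕1 = 0
p8 (pos 8,9,10,11,12,13,14,15): XOR of data positions = 1⊕1⊕1⊕1⊕1⊕0⊕1 = 0
Codeword: 100000101111101

100000101111101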